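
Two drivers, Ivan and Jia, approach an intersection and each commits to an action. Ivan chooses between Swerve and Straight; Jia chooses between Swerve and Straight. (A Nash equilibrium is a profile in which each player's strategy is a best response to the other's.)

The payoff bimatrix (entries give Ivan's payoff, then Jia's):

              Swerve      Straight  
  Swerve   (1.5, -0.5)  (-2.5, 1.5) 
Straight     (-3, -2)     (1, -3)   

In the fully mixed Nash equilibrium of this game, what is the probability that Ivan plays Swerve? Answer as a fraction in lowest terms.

1/3

Let r be the probability that Ivan plays Swerve. In a completely mixed equilibrium, Jia must be indifferent between Swerve and Straight.
Jia's expected payoff from Swerve is −0.5r − 2(1−r); from Straight it is 1.5r − 3(1−r).
Setting these equal: 1.5r − 2 = 4.5r − 3, so r = 1/3.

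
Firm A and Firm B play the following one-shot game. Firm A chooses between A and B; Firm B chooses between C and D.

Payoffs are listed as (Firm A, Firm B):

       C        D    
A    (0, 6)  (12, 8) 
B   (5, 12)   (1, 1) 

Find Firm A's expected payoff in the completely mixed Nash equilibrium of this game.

15/4

First find q, the probability Firm B plays C, from Firm A's indifference between A and B: 12(1−q) = 5q + (1−q), giving q = 11/16.
Since Firm A is indifferent in equilibrium, Firm A's expected payoff equals the payoff from either row against (11/16, 5/16). Using A: 12(5/16) = 15/4.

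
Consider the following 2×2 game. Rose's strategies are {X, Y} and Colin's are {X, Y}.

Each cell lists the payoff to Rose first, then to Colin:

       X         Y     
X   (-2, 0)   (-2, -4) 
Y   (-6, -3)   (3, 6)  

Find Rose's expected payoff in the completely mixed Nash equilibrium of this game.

First find q, the probability Colin plays X, from Rose's indifference between X and Y: −2q − 2(1−q) = −6q + 3(1−q), giving q = 5/9.
Since Rose is indifferent in equilibrium, Rose's expected payoff equals the payoff from either row against (5/9, 4/9). Using X: −2(5/9) − 2(4/9) = -2.

-2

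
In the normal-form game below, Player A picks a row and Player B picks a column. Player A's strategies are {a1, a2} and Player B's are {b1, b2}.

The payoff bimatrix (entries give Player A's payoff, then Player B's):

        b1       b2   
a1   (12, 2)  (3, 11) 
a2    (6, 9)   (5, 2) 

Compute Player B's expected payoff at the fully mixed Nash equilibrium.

95/16

First find x, the probability Player A plays a1, from Player B's indifference between b1 and b2: 2x + 9(1−x) = 11x + 2(1−x), giving x = 7/16.
Since Player B is indifferent in equilibrium, Player B's expected payoff equals the payoff from either column against (7/16, 9/16). Using b1: 2(7/16) + 9(9/16) = 95/16.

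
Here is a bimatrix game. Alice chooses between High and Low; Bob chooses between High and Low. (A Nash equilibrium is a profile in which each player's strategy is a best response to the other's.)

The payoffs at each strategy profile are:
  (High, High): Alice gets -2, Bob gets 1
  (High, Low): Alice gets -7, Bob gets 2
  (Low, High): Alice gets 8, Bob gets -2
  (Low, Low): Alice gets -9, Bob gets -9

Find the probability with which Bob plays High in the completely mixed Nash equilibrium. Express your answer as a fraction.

1/6

Let c be the probability that Bob plays High. In a completely mixed equilibrium, Alice must be indifferent between High and Low.
Alice's expected payoff from High is −2c − 7(1−c); from Low it is 8c − 9(1−c).
Setting these equal: 5c − 7 = 17c − 9, so c = 1/6.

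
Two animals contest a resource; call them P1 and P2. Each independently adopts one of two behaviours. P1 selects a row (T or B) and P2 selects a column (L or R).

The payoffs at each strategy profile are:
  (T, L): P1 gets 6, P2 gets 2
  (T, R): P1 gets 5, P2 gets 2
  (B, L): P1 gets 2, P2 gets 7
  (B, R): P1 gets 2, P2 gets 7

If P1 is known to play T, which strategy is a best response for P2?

Against T, P2 earns 2 from L and 2 from R.
So either strategy is a best response.

either — both L and R are best responses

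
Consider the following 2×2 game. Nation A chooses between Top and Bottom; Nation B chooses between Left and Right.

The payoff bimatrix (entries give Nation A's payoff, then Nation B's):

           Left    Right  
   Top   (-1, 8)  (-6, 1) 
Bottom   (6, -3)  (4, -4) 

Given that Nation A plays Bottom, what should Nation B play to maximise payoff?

Left

Against Bottom, Nation B earns -3 from Left and -4 from Right.
So Left is the best response.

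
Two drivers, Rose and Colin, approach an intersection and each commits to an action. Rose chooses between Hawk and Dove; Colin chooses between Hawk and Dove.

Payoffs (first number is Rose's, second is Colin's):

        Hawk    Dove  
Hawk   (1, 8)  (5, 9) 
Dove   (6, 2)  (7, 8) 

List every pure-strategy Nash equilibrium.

(Hawk, Hawk): Rose prefers Dove (6 > 1); Colin prefers Dove (9 > 8) — not an equilibrium.
(Hawk, Dove): Rose prefers Dove (7 > 5) — not an equilibrium.
(Dove, Hawk): Colin prefers Dove (8 > 2) — not an equilibrium.
(Dove, Dove): Rose gets 7 ≥ 5 from Hawk, and Colin gets 8 ≥ 2 from Hawk — Nash equilibrium.

(Dove, Dove)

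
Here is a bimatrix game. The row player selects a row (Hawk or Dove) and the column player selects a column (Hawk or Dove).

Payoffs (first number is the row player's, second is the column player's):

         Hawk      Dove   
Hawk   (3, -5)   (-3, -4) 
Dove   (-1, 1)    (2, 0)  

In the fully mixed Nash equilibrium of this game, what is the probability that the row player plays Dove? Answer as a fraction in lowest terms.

1/2

Let x be the probability that the row player plays Hawk. In a completely mixed equilibrium, the column player must be indifferent between Hawk and Dove.
The column player's expected payoff from Hawk is −5x + (1−x); from Dove it is −4x.
Setting these equal: −6x + 1 = −4x, so x = 1/2.
Therefore the row player plays Dove with probability 1 − 1/2 = 1/2.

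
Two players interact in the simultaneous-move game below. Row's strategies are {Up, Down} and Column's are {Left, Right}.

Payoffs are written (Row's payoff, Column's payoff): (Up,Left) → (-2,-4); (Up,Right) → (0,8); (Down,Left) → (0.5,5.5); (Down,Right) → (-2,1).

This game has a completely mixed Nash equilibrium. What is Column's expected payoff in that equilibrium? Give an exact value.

First find x, the probability Row plays Up, from Column's indifference between Left and Right: −4x + 5.5(1−x) = 8x + (1−x), giving x = 3/11.
Since Column is indifferent in equilibrium, Column's expected payoff equals the payoff from either column against (3/11, 8/11). Using Left: −4(3/11) + 5.5(8/11) = 32/11.

32/11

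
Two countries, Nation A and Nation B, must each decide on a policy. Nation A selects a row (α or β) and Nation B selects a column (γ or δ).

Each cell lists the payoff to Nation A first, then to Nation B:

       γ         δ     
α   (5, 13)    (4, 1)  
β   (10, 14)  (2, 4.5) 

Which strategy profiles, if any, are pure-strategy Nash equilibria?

(β, γ)

(α, γ): Nation A prefers β (10 > 5) — not an equilibrium.
(α, δ): Nation B prefers γ (13 > 1) — not an equilibrium.
(β, γ): Nation A gets 10 ≥ 5 from α, and Nation B gets 14 ≥ 4.5 from δ — Nash equilibrium.
(β, δ): Nation A prefers α (4 > 2); Nation B prefers γ (14 > 4.5) — not an equilibrium.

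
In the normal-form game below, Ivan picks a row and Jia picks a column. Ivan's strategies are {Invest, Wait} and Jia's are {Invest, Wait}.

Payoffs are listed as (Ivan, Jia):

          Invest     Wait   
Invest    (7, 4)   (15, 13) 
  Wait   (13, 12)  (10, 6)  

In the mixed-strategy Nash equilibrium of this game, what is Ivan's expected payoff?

First find y, the probability Jia plays Invest, from Ivan's indifference between Invest and Wait: 7y + 15(1−y) = 13y + 10(1−y), giving y = 5/11.
Since Ivan is indifferent in equilibrium, Ivan's expected payoff equals the payoff from either row against (5/11, 6/11). Using Invest: 7(5/11) + 15(6/11) = 125/11.

125/11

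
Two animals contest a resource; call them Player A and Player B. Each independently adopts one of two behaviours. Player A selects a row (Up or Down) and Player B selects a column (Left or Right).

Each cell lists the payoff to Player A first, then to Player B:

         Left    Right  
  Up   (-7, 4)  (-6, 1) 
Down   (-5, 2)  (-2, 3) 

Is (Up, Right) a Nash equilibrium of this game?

At (Up, Right), Player A earns -6; switching to Down would give -2, so Player A would deviate.
Player B earns 1; switching to Left would give 4, so Player B would deviate.
Since at least one player can profitably deviate, this is not a Nash equilibrium.

No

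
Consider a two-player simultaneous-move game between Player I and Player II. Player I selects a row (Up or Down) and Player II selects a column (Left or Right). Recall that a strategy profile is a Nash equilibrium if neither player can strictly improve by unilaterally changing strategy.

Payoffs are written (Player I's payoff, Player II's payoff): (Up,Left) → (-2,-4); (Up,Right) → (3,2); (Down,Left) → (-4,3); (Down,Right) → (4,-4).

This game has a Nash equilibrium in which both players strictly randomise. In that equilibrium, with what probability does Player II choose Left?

Let y be the probability that Player II plays Left. In a completely mixed equilibrium, Player I must be indifferent between Up and Down.
Player I's expected payoff from Up is −2y + 3(1−y); from Down it is −4y + 4(1−y).
Setting these equal: −5y + 3 = −8y + 4, so y = 1/3.

1/3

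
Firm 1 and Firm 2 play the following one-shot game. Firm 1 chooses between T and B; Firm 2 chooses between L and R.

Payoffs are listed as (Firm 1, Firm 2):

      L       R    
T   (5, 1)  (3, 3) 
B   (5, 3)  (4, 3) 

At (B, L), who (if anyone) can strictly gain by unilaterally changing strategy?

Neither

Firm 1 at (B, L) earns 5; deviating to T yields 5 — not better.
Firm 2 earns 3; deviating to R yields 3 — not better.
Neither player can strictly improve; the profile is a Nash equilibrium.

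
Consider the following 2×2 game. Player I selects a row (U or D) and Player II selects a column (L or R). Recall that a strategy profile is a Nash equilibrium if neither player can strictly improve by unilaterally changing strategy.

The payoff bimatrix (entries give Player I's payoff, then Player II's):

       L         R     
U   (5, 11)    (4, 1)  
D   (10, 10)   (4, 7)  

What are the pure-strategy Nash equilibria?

(U, L): Player I prefers D (10 > 5) — not an equilibrium.
(U, R): Player II prefers L (11 > 1) — not an equilibrium.
(D, L): Player I gets 10 ≥ 5 from U, and Player II gets 10 ≥ 7 from R — Nash equilibrium.
(D, R): Player II prefers L (10 > 7) — not an equilibrium.

(D, L)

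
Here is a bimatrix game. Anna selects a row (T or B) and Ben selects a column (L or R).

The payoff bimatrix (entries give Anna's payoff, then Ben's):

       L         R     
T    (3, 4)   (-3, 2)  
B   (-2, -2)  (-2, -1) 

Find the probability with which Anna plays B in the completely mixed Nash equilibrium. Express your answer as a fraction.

2/3

Let x be the probability that Anna plays T. In a completely mixed equilibrium, Ben must be indifferent between L and R.
Ben's expected payoff from L is 4x − 2(1−x); from R it is 2x − (1−x).
Setting these equal: 6x − 2 = 3x − 1, so x = 1/3.
Therefore Anna plays B with probability 1 − 1/3 = 2/3.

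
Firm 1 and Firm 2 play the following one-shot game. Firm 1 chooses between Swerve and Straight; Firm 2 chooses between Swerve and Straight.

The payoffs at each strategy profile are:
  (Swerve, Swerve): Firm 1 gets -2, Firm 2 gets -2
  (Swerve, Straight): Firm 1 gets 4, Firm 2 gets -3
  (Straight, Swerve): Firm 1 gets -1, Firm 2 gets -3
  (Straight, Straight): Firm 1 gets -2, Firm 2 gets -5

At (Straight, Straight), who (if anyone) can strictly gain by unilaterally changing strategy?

Firm 1 at (Straight, Straight) earns -2; deviating to Swerve yields 4 — a strict improvement.
Firm 2 earns -5; deviating to Swerve yields -3 — a strict improvement.
Both Firm 1 and Firm 2 have strictly profitable deviations.

Both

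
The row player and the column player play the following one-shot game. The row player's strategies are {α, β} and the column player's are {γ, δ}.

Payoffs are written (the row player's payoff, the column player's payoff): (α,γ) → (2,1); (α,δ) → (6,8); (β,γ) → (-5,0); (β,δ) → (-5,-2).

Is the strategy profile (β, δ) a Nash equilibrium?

At (β, δ), the row player earns -5; switching to α would give 6, so the row player would deviate.
The column player earns -2; switching to γ would give 0, so the column player would deviate.
Since at least one player can profitably deviate, this is not a Nash equilibrium.

No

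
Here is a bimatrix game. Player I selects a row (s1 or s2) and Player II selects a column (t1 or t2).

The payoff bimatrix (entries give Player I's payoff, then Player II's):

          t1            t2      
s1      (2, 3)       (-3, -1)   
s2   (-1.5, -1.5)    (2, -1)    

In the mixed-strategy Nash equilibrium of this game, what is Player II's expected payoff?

-1

First find p, the probability Player I plays s1, from Player II's indifference between t1 and t2: 3p − 1.5(1−p) = −p − (1−p), giving p = 1/9.
Since Player II is indifferent in equilibrium, Player II's expected payoff equals the payoff from either column against (1/9, 8/9). Using t1: 3(1/9) − 1.5(8/9) = -1.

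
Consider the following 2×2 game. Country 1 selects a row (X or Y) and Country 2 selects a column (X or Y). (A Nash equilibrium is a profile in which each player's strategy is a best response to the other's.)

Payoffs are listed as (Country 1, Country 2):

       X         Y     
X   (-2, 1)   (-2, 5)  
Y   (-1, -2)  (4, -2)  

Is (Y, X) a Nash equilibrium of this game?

At (Y, X), Country 1 earns -1; switching to X would give -2, so Country 1 has no profitable deviation.
Country 2 earns -2; switching to Y would give -2, so Country 2 has no profitable deviation.
Neither player can gain by a unilateral deviation, so this profile is a Nash equilibrium.

Yes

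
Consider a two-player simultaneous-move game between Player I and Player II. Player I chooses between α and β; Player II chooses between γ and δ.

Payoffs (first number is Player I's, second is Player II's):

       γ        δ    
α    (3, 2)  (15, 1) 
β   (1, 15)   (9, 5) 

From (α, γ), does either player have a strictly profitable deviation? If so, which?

Player I at (α, γ) earns 3; deviating to β yields 1 — not better.
Player II earns 2; deviating to δ yields 1 — not better.
Neither player can strictly improve; the profile is a Nash equilibrium.

Neither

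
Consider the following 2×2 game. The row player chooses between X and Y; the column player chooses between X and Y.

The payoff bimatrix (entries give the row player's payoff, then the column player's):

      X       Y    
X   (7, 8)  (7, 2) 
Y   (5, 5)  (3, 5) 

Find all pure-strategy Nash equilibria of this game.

(X, X)

(X, X): the row player gets 7 ≥ 5 from Y, and the column player gets 8 ≥ 2 from Y — Nash equilibrium.
(X, Y): the column player prefers X (8 > 2) — not an equilibrium.
(Y, X): the row player prefers X (7 > 5) — not an equilibrium.
(Y, Y): the row player prefers X (7 > 3) — not an equilibrium.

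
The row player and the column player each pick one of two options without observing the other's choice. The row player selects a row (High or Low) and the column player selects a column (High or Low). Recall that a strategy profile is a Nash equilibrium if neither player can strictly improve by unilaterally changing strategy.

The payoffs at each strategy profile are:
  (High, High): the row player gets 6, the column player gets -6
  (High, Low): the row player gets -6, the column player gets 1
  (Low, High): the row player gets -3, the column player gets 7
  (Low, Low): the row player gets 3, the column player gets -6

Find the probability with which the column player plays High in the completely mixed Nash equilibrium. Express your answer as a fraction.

1/2

Let c be the probability that the column player plays High. In a completely mixed equilibrium, the row player must be indifferent between High and Low.
The row player's expected payoff from High is 6c − 6(1−c); from Low it is −3c + 3(1−c).
Setting these equal: 12c − 6 = −6c + 3, so c = 1/2.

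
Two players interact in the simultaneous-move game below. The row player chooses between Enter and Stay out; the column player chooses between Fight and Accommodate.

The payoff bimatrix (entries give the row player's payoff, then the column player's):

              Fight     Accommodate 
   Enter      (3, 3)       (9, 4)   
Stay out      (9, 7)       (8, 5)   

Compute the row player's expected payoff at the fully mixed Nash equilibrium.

First find y, the probability the column player plays Fight, from the row player's indifference between Enter and Stay out: 3y + 9(1−y) = 9y + 8(1−y), giving y = 1/7.
Since the row player is indifferent in equilibrium, the row player's expected payoff equals the payoff from either row against (1/7, 6/7). Using Enter: 3(1/7) + 9(6/7) = 57/7.

57/7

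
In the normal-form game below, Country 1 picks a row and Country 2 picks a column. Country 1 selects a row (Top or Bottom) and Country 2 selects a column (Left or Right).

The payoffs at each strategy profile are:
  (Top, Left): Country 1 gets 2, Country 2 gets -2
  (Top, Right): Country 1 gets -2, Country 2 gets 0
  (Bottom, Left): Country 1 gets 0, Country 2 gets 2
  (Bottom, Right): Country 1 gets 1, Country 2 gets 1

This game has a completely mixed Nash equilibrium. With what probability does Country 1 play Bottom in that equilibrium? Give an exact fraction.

2/3

Let x be the probability that Country 1 plays Top. In a completely mixed equilibrium, Country 2 must be indifferent between Left and Right.
Country 2's expected payoff from Left is −2x + 2(1−x); from Right it is (1−x).
Setting these equal: −4x + 2 = −x + 1, so x = 1/3.
Therefore Country 1 plays Bottom with probability 1 − 1/3 = 2/3.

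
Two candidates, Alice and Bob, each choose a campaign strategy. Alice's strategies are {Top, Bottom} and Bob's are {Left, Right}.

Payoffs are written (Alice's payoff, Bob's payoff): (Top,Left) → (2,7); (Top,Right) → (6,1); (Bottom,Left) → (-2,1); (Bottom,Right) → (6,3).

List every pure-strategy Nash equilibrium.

(Top, Left) and (Bottom, Right)

(Top, Left): Alice gets 2 ≥ -2 from Bottom, and Bob gets 7 ≥ 1 from Right — Nash equilibrium.
(Top, Right): Bob prefers Left (7 > 1) — not an equilibrium.
(Bottom, Left): Alice prefers Top (2 > -2); Bob prefers Right (3 > 1) — not an equilibrium.
(Bottom, Right): Alice gets 6 ≥ 6 from Top, and Bob gets 3 ≥ 1 from Left — Nash equilibrium.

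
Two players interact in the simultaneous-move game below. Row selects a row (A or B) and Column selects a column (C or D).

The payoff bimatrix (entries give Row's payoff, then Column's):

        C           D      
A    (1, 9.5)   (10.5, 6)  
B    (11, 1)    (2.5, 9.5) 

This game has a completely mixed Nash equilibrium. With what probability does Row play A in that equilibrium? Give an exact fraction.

Let r be the probability that Row plays A. In a completely mixed equilibrium, Column must be indifferent between C and D.
Column's expected payoff from C is 9.5r + (1−r); from D it is 6r + 9.5(1−r).
Setting these equal: 8.5r + 1 = −3.5r + 9.5, so r = 17/24.

17/24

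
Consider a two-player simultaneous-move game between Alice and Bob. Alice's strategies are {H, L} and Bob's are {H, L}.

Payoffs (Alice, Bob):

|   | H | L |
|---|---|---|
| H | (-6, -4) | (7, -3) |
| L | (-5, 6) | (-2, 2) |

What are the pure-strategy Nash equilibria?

(H, L) and (L, H)

(H, H): Alice prefers L (-5 > -6); Bob prefers L (-3 > -4) — not an equilibrium.
(H, L): Alice gets 7 ≥ -2 from L, and Bob gets -3 ≥ -4 from H — Nash equilibrium.
(L, H): Alice gets -5 ≥ -6 from H, and Bob gets 6 ≥ 2 from L — Nash equilibrium.
(L, L): Alice prefers H (7 > -2); Bob prefers H (6 > 2) — not an equilibrium.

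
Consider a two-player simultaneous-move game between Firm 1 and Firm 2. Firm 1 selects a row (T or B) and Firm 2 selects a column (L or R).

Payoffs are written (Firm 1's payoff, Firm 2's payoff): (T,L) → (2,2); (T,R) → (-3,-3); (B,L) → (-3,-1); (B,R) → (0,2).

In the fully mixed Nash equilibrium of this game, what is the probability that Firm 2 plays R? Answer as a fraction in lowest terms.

5/8

Let c be the probability that Firm 2 plays L. In a completely mixed equilibrium, Firm 1 must be indifferent between T and B.
Firm 1's expected payoff from T is 2c − 3(1−c); from B it is −3c.
Setting these equal: 5c − 3 = −3c, so c = 3/8.
Therefore Firm 2 plays R with probability 1 − 3/8 = 5/8.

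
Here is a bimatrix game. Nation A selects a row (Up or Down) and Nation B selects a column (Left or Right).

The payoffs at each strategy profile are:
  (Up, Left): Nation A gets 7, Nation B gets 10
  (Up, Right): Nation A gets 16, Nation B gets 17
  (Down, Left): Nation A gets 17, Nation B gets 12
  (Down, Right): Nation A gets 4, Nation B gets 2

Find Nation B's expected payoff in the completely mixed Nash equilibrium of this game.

First find x, the probability Nation A plays Up, from Nation B's indifference between Left and Right: 10x + 12(1−x) = 17x + 2(1−x), giving x = 10/17.
Since Nation B is indifferent in equilibrium, Nation B's expected payoff equals the payoff from either column against (10/17, 7/17). Using Left: 10(10/17) + 12(7/17) = 184/17.

184/17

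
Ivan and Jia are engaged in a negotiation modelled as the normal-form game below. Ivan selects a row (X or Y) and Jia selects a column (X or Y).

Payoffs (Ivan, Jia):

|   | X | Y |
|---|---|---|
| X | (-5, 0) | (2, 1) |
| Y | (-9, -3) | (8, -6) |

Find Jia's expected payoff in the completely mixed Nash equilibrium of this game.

First find p, the probability Ivan plays X, from Jia's indifference between X and Y: −3(1−p) = p − 6(1−p), giving p = 3/4.
Since Jia is indifferent in equilibrium, Jia's expected payoff equals the payoff from either column against (3/4, 1/4). Using X: −3(1/4) = -3/4.

-3/4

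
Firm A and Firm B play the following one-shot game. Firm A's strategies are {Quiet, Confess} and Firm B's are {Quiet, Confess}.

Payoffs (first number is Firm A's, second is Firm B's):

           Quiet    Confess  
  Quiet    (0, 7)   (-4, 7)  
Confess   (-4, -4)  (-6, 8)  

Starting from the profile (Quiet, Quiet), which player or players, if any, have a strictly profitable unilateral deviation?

Firm A at (Quiet, Quiet) earns 0; deviating to Confess yields -4 — not better.
Firm B earns 7; deviating to Confess yields 7 — not better.
Neither player can strictly improve; the profile is a Nash equilibrium.

Neither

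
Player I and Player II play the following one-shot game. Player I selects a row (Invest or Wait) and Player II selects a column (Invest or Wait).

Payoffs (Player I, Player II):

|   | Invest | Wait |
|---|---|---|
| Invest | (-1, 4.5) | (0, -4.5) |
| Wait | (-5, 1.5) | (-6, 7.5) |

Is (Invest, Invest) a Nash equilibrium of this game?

At (Invest, Invest), Player I earns -1; switching to Wait would give -5, so Player I has no profitable deviation.
Player II earns 4.5; switching to Wait would give -4.5, so Player II has no profitable deviation.
Neither player can gain by a unilateral deviation, so this profile is a Nash equilibrium.

Yes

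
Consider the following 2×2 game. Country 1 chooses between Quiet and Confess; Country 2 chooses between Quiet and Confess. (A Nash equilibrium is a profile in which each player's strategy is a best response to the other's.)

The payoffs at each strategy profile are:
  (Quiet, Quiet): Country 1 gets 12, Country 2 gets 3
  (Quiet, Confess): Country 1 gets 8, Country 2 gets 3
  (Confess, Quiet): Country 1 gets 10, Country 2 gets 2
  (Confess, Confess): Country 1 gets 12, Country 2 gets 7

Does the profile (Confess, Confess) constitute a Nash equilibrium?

Yes

At (Confess, Confess), Country 1 earns 12; switching to Quiet would give 8, so Country 1 has no profitable deviation.
Country 2 earns 7; switching to Quiet would give 2, so Country 2 has no profitable deviation.
Neither player can gain by a unilateral deviation, so this profile is a Nash equilibrium.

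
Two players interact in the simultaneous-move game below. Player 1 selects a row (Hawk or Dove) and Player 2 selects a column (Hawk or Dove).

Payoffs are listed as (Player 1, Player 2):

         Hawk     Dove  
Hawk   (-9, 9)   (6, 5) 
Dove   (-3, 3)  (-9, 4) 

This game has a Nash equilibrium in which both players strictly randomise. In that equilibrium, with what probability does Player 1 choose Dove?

Let x be the probability that Player 1 plays Hawk. In a completely mixed equilibrium, Player 2 must be indifferent between Hawk and Dove.
Player 2's expected payoff from Hawk is 9x + 3(1−x); from Dove it is 5x + 4(1−x).
Setting these equal: 6x + 3 = x + 4, so x = 1/5.
Therefore Player 1 plays Dove with probability 1 − 1/5 = 4/5.

4/5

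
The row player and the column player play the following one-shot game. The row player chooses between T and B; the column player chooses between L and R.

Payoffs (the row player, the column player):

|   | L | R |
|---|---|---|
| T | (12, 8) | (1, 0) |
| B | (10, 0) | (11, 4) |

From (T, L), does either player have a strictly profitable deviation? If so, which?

The row player at (T, L) earns 12; deviating to B yields 10 — not better.
The column player earns 8; deviating to R yields 0 — not better.
Neither player can strictly improve; the profile is a Nash equilibrium.

Neither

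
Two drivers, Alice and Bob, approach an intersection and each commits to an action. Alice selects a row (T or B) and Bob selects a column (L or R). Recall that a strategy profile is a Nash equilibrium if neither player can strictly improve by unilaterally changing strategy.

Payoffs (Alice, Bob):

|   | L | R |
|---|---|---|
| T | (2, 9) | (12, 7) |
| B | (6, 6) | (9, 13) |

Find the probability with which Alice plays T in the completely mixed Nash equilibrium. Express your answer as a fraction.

7/9

Let p be the probability that Alice plays T. In a completely mixed equilibrium, Bob must be indifferent between L and R.
Bob's expected payoff from L is 9p + 6(1−p); from R it is 7p + 13(1−p).
Setting these equal: 3p + 6 = −6p + 13, so p = 7/9.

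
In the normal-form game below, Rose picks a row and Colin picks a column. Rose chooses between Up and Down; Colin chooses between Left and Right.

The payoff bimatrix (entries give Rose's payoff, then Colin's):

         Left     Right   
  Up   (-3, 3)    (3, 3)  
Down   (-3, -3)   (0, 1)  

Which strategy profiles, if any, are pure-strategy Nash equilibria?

(Up, Left): Rose gets -3 ≥ -3 from Down, and Colin gets 3 ≥ 3 from Right — Nash equilibrium.
(Up, Right): Rose gets 3 ≥ 0 from Down, and Colin gets 3 ≥ 3 from Left — Nash equilibrium.
(Down, Left): Colin prefers Right (1 > -3) — not an equilibrium.
(Down, Right): Rose prefers Up (3 > 0) — not an equilibrium.

(Up, Left) and (Up, Right)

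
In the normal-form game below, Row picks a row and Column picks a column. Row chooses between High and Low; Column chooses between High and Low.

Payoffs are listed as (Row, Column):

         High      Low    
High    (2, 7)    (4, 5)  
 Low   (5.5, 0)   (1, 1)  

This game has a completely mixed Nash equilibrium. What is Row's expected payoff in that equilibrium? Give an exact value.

40/13

First find y, the probability Column plays High, from Row's indifference between High and Low: 2y + 4(1−y) = 5.5y + (1−y), giving y = 6/13.
Since Row is indifferent in equilibrium, Row's expected payoff equals the payoff from either row against (6/13, 7/13). Using High: 2(6/13) + 4(7/13) = 40/13.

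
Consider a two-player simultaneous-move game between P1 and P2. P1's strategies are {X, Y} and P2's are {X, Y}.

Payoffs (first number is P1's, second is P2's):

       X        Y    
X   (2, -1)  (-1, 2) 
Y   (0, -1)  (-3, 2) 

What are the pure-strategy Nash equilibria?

(X, Y)

(X, X): P2 prefers Y (2 > -1) — not an equilibrium.
(X, Y): P1 gets -1 ≥ -3 from Y, and P2 gets 2 ≥ -1 from X — Nash equilibrium.
(Y, X): P1 prefers X (2 > 0); P2 prefers Y (2 > -1) — not an equilibrium.
(Y, Y): P1 prefers X (-1 > -3) — not an equilibrium.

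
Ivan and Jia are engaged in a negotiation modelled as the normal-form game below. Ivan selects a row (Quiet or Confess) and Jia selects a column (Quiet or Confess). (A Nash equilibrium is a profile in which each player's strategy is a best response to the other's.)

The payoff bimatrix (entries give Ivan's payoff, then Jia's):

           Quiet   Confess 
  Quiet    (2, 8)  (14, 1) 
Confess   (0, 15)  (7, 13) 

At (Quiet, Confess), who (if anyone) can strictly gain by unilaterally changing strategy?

Ivan at (Quiet, Confess) earns 14; deviating to Confess yields 7 — not better.
Jia earns 1; deviating to Quiet yields 8 — a strict improvement.
Only Jia has a strictly profitable deviation.

Jia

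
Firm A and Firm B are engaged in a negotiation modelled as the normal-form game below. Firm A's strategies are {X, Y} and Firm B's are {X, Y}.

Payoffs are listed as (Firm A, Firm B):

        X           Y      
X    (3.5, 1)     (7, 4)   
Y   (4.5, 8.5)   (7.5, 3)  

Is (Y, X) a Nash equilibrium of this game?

Yes

At (Y, X), Firm A earns 4.5; switching to X would give 3.5, so Firm A has no profitable deviation.
Firm B earns 8.5; switching to Y would give 3, so Firm B has no profitable deviation.
Neither player can gain by a unilateral deviation, so this profile is a Nash equilibrium.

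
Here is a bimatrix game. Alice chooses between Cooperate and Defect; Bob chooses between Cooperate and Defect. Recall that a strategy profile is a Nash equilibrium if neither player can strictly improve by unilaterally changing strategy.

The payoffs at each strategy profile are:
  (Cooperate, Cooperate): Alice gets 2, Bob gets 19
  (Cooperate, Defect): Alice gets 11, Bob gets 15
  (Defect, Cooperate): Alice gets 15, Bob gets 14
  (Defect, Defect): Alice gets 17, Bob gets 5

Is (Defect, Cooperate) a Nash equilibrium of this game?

Yes

At (Defect, Cooperate), Alice earns 15; switching to Cooperate would give 2, so Alice has no profitable deviation.
Bob earns 14; switching to Defect would give 5, so Bob has no profitable deviation.
Neither player can gain by a unilateral deviation, so this profile is a Nash equilibrium.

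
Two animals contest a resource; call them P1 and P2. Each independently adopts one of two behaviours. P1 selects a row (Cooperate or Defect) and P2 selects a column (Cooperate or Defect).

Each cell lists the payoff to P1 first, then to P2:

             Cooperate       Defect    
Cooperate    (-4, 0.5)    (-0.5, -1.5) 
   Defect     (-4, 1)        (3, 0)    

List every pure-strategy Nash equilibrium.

(Cooperate, Cooperate) and (Defect, Cooperate)

(Cooperate, Cooperate): P1 gets -4 ≥ -4 from Defect, and P2 gets 0.5 ≥ -1.5 from Defect — Nash equilibrium.
(Cooperate, Defect): P1 prefers Defect (3 > -0.5); P2 prefers Cooperate (0.5 > -1.5) — not an equilibrium.
(Defect, Cooperate): P1 gets -4 ≥ -4 from Cooperate, and P2 gets 1 ≥ 0 from Defect — Nash equilibrium.
(Defect, Defect): P2 prefers Cooperate (1 > 0) — not an equilibrium.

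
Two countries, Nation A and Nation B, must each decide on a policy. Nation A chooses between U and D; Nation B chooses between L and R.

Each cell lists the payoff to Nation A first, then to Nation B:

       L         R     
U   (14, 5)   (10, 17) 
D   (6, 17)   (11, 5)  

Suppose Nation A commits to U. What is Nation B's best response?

R

Against U, Nation B earns 5 from L and 17 from R.
So R is the best response.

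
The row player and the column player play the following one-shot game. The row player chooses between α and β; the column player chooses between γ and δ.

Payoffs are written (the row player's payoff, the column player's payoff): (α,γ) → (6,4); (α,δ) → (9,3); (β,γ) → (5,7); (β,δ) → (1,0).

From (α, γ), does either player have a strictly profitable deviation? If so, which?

The row player at (α, γ) earns 6; deviating to β yields 5 — not better.
The column player earns 4; deviating to δ yields 3 — not better.
Neither player can strictly improve; the profile is a Nash equilibrium.

Neither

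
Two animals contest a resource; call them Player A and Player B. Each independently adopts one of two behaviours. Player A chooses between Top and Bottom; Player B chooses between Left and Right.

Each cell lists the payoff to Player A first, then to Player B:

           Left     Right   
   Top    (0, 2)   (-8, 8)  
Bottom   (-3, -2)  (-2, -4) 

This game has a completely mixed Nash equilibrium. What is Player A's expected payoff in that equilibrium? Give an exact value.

First find y, the probability Player B plays Left, from Player A's indifference between Top and Bottom: −8(1−y) = −3y − 2(1−y), giving y = 2/3.
Since Player A is indifferent in equilibrium, Player A's expected payoff equals the payoff from either row against (2/3, 1/3). Using Top: −8(1/3) = -8/3.

-8/3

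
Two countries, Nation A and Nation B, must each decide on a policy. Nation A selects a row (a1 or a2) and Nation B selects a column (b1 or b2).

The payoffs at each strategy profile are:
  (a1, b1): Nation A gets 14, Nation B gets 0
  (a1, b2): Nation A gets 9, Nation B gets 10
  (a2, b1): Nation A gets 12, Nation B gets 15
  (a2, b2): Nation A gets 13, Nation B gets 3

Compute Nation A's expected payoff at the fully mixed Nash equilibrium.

First find q, the probability Nation B plays b1, from Nation A's indifference between a1 and a2: 14q + 9(1−q) = 12q + 13(1−q), giving q = 2/3.
Since Nation A is indifferent in equilibrium, Nation A's expected payoff equals the payoff from either row against (2/3, 1/3). Using a1: 14(2/3) + 9(1/3) = 37/3.

37/3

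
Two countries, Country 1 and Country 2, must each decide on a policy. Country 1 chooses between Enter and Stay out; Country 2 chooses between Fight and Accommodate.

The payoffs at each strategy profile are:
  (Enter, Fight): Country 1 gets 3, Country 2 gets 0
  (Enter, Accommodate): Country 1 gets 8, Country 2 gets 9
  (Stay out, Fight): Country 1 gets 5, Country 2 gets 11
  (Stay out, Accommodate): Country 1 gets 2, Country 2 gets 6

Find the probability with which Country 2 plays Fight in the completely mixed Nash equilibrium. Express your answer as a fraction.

3/4

Let c be the probability that Country 2 plays Fight. In a completely mixed equilibrium, Country 1 must be indifferent between Enter and Stay out.
Country 1's expected payoff from Enter is 3c + 8(1−c); from Stay out it is 5c + 2(1−c).
Setting these equal: −5c + 8 = 3c + 2, so c = 3/4.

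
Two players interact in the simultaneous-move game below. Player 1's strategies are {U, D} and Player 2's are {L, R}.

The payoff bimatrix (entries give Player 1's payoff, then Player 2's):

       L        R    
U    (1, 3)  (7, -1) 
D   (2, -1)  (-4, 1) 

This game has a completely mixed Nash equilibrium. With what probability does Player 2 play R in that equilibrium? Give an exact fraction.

1/12

Let q be the probability that Player 2 plays L. In a completely mixed equilibrium, Player 1 must be indifferent between U and D.
Player 1's expected payoff from U is q + 7(1−q); from D it is 2q − 4(1−q).
Setting these equal: −6q + 7 = 6q − 4, so q = 11/12.
Therefore Player 2 plays R with probability 1 − 11/12 = 1/12.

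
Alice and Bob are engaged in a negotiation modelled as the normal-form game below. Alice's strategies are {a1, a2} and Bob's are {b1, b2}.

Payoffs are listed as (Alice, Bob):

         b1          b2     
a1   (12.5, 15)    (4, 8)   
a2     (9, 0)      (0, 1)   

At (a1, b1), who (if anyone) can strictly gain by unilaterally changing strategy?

Alice at (a1, b1) earns 12.5; deviating to a2 yields 9 — not better.
Bob earns 15; deviating to b2 yields 8 — not better.
Neither player can strictly improve; the profile is a Nash equilibrium.

Neither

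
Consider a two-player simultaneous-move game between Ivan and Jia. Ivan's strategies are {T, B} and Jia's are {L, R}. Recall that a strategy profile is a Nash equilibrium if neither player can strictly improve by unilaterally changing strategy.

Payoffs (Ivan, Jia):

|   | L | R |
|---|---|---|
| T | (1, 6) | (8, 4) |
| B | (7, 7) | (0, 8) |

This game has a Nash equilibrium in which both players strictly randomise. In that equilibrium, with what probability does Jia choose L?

Let q be the probability that Jia plays L. In a completely mixed equilibrium, Ivan must be indifferent between T and B.
Ivan's expected payoff from T is q + 8(1−q); from B it is 7q.
Setting these equal: −7q + 8 = 7q, so q = 4/7.

4/7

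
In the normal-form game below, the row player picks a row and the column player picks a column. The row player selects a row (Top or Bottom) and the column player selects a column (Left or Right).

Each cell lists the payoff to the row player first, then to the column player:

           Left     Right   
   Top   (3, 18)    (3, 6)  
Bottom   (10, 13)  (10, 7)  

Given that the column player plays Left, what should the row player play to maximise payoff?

Bottom

Against Left, the row player earns 3 from Top and 10 from Bottom.
So Bottom is the best response.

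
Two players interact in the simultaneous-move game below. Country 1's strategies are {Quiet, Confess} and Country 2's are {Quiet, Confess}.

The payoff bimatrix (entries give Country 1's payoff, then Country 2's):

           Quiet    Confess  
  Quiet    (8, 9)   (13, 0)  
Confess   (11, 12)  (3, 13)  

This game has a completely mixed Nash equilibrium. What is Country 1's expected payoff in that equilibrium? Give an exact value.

119/13

First find y, the probability Country 2 plays Quiet, from Country 1's indifference between Quiet and Confess: 8y + 13(1−y) = 11y + 3(1−y), giving y = 10/13.
Since Country 1 is indifferent in equilibrium, Country 1's expected payoff equals the payoff from either row against (10/13, 3/13). Using Quiet: 8(10/13) + 13(3/13) = 119/13.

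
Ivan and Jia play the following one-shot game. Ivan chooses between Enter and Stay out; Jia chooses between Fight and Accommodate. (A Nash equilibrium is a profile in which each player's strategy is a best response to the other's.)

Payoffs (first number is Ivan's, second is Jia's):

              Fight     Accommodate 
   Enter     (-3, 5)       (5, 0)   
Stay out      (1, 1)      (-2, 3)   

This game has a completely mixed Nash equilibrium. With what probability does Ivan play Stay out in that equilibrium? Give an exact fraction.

Let x be the probability that Ivan plays Enter. In a completely mixed equilibrium, Jia must be indifferent between Fight and Accommodate.
Jia's expected payoff from Fight is 5x + (1−x); from Accommodate it is 3(1−x).
Setting these equal: 4x + 1 = −3x + 3, so x = 2/7.
Therefore Ivan plays Stay out with probability 1 − 2/7 = 5/7.

5/7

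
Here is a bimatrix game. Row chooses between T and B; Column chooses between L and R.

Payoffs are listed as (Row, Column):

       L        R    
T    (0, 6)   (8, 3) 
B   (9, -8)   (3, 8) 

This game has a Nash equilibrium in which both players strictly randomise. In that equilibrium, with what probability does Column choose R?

Let c be the probability that Column plays L. In a completely mixed equilibrium, Row must be indifferent between T and B.
Row's expected payoff from T is 8(1−c); from B it is 9c + 3(1−c).
Setting these equal: −8c + 8 = 6c + 3, so c = 5/14.
Therefore Column plays R with probability 1 − 5/14 = 9/14.

9/14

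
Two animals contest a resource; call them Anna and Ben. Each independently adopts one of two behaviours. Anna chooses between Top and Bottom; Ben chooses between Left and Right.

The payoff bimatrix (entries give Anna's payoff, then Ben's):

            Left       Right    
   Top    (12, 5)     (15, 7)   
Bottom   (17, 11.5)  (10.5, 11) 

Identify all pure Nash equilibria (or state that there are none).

(Top, Right) and (Bottom, Left)

(Top, Left): Anna prefers Bottom (17 > 12); Ben prefers Right (7 > 5) — not an equilibrium.
(Top, Right): Anna gets 15 ≥ 10.5 from Bottom, and Ben gets 7 ≥ 5 from Left — Nash equilibrium.
(Bottom, Left): Anna gets 17 ≥ 12 from Top, and Ben gets 11.5 ≥ 11 from Right — Nash equilibrium.
(Bottom, Right): Anna prefers Top (15 > 10.5); Ben prefers Left (11.5 > 11) — not an equilibrium.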